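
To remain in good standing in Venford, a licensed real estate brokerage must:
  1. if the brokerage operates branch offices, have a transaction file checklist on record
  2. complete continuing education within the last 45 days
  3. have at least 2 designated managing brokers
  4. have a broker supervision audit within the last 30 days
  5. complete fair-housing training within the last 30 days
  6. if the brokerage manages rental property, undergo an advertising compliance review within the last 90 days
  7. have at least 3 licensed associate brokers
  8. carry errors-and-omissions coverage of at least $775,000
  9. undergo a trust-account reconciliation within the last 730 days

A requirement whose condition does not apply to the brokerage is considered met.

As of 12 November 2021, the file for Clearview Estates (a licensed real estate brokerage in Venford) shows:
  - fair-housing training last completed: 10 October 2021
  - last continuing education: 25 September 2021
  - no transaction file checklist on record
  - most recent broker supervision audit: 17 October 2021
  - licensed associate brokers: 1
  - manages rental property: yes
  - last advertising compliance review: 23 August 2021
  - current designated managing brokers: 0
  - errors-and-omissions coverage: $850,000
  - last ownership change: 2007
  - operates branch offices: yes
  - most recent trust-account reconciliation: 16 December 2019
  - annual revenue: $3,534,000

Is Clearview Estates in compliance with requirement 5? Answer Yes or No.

5. fair-housing training 33 days ago vs limit 30 → not met

No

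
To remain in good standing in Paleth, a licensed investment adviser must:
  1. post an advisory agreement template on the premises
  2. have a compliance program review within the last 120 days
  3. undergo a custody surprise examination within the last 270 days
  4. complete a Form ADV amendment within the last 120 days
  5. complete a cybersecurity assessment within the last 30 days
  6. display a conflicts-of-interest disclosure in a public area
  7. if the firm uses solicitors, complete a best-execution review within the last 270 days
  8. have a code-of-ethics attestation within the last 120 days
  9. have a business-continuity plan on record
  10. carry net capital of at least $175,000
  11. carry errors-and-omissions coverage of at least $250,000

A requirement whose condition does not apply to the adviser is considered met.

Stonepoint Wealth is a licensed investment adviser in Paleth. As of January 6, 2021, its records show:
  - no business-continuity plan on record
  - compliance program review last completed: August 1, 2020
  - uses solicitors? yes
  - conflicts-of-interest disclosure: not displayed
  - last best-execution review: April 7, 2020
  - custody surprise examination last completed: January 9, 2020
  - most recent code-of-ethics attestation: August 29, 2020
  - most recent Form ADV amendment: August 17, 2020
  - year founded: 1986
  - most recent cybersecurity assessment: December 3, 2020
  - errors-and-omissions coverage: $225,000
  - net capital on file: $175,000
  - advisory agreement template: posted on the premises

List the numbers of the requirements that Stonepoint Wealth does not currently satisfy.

1. advisory agreement template present → met
2. compliance program review 158 days ago vs limit 120 → not met
3. custody surprise examination 363 days ago vs limit 270 → not met
4. Form ADV amendment 142 days ago vs limit 120 → not met
5. cybersecurity assessment 34 days ago vs limit 30 → not met
6. conflicts-of-interest disclosure absent → not met
7. condition 'uses solicitors' holds; best-execution review 274 days ago vs limit 270 → not met
8. code-of-ethics attestation 130 days ago vs limit 120 → not met
9. business-continuity plan absent → not met
10. net capital $175,000 ≥ $175,000 → met
11. errors-and-omissions coverage $225,000 < $250,000 → not met
Not met: 2, 3, 4, 5, 6, 7, 8, 9, 11

2, 3, 4, 5, 6, 7, 8, 9, 11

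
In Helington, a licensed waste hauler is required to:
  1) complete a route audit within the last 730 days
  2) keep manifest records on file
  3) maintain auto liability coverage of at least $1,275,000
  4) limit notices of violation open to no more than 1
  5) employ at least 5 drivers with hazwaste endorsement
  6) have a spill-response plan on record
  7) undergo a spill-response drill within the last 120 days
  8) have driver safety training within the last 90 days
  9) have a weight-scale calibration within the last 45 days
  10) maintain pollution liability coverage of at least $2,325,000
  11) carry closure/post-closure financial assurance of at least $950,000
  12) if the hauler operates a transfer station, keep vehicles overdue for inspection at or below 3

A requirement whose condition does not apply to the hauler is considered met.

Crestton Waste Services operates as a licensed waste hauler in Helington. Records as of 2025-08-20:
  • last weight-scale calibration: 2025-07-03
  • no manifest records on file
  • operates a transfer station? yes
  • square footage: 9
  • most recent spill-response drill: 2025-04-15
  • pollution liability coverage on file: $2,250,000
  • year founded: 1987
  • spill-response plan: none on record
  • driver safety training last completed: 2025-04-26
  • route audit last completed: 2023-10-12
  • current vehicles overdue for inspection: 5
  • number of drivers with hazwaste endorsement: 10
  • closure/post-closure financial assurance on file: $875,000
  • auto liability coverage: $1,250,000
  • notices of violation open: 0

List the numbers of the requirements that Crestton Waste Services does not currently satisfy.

2, 3, 6, 7, 8, 9, 10, 11, 12

1. route audit 678 days ago vs limit 730 → met
2. manifest records absent → not met
3. auto liability coverage $1,250,000 < $1,275,000 → not met
4. notices of violation open 0 ≤ 1 → met
5. drivers with hazwaste endorsement 10 ≥ 5 → met
6. spill-response plan absent → not met
7. spill-response drill 127 days ago vs limit 120 → not met
8. driver safety training 116 days ago vs limit 90 → not met
9. weight-scale calibration 48 days ago vs limit 45 → not met
10. pollution liability coverage $2,250,000 < $2,325,000 → not met
11. closure/post-closure financial assurance $875,000 < $950,000 → not met
12. condition 'operates a transfer station' holds; vehicles overdue for inspection 5 > 3 → not met
Not met: 2, 3, 6, 7, 8, 9, 10, 11, 12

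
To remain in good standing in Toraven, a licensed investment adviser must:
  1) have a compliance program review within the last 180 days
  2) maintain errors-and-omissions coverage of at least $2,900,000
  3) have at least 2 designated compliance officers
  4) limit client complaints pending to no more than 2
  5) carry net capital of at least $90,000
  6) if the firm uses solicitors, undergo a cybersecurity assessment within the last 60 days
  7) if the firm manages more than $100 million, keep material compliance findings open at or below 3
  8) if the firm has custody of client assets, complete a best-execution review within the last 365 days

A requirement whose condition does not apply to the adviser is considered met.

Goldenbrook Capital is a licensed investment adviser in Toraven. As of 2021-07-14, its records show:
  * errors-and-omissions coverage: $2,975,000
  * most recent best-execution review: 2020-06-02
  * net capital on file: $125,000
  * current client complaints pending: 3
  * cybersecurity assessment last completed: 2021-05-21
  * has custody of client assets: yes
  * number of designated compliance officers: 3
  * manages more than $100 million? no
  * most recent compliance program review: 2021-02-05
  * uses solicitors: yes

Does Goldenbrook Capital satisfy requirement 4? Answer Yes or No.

4. client complaints pending 3 > 2 → not met

No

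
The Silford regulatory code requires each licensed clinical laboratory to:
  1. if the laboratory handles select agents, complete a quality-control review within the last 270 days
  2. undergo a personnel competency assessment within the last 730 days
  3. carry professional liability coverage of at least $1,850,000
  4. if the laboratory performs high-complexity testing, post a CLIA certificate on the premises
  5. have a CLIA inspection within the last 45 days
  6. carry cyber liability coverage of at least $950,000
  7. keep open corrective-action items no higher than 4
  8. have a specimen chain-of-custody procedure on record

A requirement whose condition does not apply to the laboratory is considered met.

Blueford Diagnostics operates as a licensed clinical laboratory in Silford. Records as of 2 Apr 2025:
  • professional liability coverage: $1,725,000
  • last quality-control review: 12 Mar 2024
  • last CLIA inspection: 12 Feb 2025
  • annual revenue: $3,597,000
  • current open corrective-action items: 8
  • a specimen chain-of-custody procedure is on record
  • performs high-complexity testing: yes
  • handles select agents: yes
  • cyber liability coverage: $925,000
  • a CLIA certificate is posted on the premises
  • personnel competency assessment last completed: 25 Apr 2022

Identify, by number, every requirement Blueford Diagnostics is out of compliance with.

1. condition 'handles select agents' holds; quality-control review 386 days ago vs limit 270 → not met
2. personnel competency assessment 1073 days ago vs limit 730 → not met
3. professional liability coverage $1,725,000 < $1,850,000 → not met
4. condition 'performs high-complexity testing' holds; CLIA certificate present → met
5. CLIA inspection 49 days ago vs limit 45 → not met
6. cyber liability coverage $925,000 < $950,000 → not met
7. open corrective-action items 8 > 4 → not met
8. specimen chain-of-custody procedure present → met
Not met: 1, 2, 3, 5, 6, 7

1, 2, 3, 5, 6, 7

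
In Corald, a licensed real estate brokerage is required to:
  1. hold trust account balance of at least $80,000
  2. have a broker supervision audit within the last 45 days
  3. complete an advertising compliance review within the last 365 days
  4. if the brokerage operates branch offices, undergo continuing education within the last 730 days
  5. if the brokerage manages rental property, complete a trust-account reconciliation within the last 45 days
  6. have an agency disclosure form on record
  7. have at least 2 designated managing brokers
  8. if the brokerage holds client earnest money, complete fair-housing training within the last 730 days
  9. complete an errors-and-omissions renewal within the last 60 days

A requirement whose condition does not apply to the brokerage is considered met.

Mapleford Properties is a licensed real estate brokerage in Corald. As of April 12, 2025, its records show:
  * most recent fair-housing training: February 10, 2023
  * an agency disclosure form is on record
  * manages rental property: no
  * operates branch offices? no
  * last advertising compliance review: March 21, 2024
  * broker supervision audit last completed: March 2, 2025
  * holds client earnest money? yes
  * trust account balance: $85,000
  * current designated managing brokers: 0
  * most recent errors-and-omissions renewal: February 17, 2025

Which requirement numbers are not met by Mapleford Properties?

3, 7, 8

1. trust account balance $85,000 ≥ $80,000 → met
2. broker supervision audit 41 days ago vs limit 45 → met
3. advertising compliance review 387 days ago vs limit 365 → not met
4. condition 'operates branch offices' does not hold → requirement n/a → met
5. condition 'manages rental property' does not hold → requirement n/a → met
6. agency disclosure form present → met
7. designated managing brokers 0 < 2 → not met
8. condition 'holds client earnest money' holds; fair-housing training 792 days ago vs limit 730 → not met
9. errors-and-omissions renewal 54 days ago vs limit 60 → met
Not met: 3, 7, 8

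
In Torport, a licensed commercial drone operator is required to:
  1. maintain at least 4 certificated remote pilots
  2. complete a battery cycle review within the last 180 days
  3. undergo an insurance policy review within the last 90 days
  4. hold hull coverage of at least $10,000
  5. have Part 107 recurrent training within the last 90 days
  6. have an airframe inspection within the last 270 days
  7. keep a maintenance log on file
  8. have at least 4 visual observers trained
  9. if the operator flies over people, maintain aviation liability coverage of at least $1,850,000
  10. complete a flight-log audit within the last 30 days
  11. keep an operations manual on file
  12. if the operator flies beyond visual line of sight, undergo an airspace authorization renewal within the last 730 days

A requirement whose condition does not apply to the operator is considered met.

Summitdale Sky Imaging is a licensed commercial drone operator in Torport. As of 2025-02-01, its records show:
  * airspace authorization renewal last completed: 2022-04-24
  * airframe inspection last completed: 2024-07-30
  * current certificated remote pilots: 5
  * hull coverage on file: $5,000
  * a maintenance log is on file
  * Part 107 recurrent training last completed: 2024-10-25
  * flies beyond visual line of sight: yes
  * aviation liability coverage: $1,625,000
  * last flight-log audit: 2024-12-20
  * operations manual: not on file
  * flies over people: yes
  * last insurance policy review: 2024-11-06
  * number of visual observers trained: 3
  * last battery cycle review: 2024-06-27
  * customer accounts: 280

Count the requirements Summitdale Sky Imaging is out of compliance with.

8

1. certificated remote pilots 5 ≥ 4 → met
2. battery cycle review 219 days ago vs limit 180 → not met
3. insurance policy review 87 days ago vs limit 90 → met
4. hull coverage $5,000 < $10,000 → not met
5. Part 107 recurrent training 99 days ago vs limit 90 → not met
6. airframe inspection 186 days ago vs limit 270 → met
7. maintenance log present → met
8. visual observers trained 3 < 4 → not met
9. condition 'flies over people' holds; aviation liability coverage $1,625,000 < $1,850,000 → not met
10. flight-log audit 43 days ago vs limit 30 → not met
11. operations manual absent → not met
12. condition 'flies beyond visual line of sight' holds; airspace authorization renewal 1014 days ago vs limit 730 → not met
Not met: 8 of 12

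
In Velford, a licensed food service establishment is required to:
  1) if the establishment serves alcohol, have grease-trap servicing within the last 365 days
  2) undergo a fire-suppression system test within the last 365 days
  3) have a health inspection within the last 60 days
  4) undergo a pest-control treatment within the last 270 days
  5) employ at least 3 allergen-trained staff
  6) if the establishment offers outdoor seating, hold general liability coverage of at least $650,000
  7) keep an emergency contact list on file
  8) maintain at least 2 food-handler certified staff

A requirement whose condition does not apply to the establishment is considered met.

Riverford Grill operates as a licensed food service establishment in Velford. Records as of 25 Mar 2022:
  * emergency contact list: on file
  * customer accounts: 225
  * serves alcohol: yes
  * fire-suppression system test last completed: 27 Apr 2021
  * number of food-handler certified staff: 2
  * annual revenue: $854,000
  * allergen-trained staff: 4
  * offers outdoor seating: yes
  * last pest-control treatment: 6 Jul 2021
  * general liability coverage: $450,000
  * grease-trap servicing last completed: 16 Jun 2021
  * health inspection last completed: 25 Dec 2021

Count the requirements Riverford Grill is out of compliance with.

2

1. condition 'serves alcohol' holds; grease-trap servicing 282 days ago vs limit 365 → met
2. fire-suppression system test 332 days ago vs limit 365 → met
3. health inspection 90 days ago vs limit 60 → not met
4. pest-control treatment 262 days ago vs limit 270 → met
5. allergen-trained staff 4 ≥ 3 → met
6. condition 'offers outdoor seating' holds; general liability coverage $450,000 < $650,000 → not met
7. emergency contact list present → met
8. food-handler certified staff 2 ≥ 2 → met
Not met: 2 of 8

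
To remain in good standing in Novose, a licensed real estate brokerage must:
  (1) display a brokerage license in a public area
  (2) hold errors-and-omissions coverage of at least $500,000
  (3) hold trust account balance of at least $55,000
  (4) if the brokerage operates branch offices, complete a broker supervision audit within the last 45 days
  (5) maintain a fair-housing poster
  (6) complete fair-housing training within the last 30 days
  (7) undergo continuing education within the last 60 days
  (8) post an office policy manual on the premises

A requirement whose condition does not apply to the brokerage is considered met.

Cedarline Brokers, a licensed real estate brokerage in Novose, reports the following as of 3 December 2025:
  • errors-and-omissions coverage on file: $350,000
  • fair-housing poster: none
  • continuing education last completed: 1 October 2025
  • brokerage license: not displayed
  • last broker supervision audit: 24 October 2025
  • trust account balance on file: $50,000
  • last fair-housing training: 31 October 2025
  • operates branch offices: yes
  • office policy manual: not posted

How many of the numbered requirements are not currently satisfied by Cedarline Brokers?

1. brokerage license absent → not met
2. errors-and-omissions coverage $350,000 < $500,000 → not met
3. trust account balance $50,000 < $55,000 → not met
4. condition 'operates branch offices' holds; broker supervision audit 40 days ago vs limit 45 → met
5. fair-housing poster absent → not met
6. fair-housing training 33 days ago vs limit 30 → not met
7. continuing education 63 days ago vs limit 60 → not met
8. office policy manual absent → not met
Not met: 7 of 8

7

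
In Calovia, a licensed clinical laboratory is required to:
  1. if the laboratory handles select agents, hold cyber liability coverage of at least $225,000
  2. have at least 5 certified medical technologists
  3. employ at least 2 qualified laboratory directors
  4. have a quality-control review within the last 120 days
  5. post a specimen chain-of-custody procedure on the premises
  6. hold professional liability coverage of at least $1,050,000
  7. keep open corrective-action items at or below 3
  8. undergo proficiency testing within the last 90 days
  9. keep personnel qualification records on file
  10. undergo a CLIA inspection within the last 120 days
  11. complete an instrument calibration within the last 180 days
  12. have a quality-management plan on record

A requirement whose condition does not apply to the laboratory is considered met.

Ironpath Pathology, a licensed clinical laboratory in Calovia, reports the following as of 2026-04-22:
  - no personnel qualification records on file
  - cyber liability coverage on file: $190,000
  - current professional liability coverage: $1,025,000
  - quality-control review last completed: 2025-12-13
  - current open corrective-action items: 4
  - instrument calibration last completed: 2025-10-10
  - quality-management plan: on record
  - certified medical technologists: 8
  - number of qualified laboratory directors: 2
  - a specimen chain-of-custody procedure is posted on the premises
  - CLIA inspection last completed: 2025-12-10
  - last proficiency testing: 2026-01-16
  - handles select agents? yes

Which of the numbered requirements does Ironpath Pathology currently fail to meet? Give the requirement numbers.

1. condition 'handles select agents' holds; cyber liability coverage $190,000 < $225,000 → not met
2. certified medical technologists 8 ≥ 5 → met
3. qualified laboratory directors 2 ≥ 2 → met
4. quality-control review 130 days ago vs limit 120 → not met
5. specimen chain-of-custody procedure present → met
6. professional liability coverage $1,025,000 < $1,050,000 → not met
7. open corrective-action items 4 > 3 → not met
8. proficiency testing 96 days ago vs limit 90 → not met
9. personnel qualification records absent → not met
10. CLIA inspection 133 days ago vs limit 120 → not met
11. instrument calibration 194 days ago vs limit 180 → not met
12. quality-management plan present → met
Not met: 1, 4, 6, 7, 8, 9, 10, 11

1, 4, 6, 7, 8, 9, 10, 11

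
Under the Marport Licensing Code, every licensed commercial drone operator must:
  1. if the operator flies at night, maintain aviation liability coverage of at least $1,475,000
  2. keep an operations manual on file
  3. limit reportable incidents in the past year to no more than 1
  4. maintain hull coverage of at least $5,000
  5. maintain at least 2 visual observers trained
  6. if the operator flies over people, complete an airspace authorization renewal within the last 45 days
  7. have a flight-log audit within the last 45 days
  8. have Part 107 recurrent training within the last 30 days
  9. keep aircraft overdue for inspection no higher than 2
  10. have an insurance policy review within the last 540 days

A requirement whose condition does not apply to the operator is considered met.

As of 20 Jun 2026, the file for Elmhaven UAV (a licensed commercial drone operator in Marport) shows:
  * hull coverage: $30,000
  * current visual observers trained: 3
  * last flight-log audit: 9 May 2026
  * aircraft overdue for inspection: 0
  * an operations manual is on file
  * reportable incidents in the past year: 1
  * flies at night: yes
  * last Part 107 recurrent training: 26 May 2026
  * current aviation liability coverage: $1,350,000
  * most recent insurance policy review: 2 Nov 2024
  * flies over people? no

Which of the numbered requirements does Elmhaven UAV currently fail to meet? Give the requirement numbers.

1, 10

1. condition 'flies at night' holds; aviation liability coverage $1,350,000 < $1,475,000 → not met
2. operations manual present → met
3. reportable incidents in the past year 1 ≤ 1 → met
4. hull coverage $30,000 ≥ $5,000 → met
5. visual observers trained 3 ≥ 2 → met
6. condition 'flies over people' does not hold → requirement n/a → met
7. flight-log audit 42 days ago vs limit 45 → met
8. Part 107 recurrent training 25 days ago vs limit 30 → met
9. aircraft overdue for inspection 0 ≤ 2 → met
10. insurance policy review 595 days ago vs limit 540 → not met
Not met: 1, 10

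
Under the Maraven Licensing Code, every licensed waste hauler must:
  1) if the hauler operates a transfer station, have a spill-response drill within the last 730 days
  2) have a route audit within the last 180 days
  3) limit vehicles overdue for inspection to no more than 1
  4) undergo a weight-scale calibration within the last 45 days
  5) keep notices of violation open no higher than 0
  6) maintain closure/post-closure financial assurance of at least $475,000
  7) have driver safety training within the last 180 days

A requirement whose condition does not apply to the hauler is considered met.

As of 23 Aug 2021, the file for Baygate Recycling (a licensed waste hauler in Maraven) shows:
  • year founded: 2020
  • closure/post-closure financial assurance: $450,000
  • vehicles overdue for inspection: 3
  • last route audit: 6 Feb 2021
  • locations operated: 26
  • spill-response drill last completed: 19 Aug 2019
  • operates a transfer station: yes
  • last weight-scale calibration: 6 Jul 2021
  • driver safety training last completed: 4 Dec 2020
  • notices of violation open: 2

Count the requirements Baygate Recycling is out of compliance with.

7

1. condition 'operates a transfer station' holds; spill-response drill 735 days ago vs limit 730 → not met
2. route audit 198 days ago vs limit 180 → not met
3. vehicles overdue for inspection 3 > 1 → not met
4. weight-scale calibration 48 days ago vs limit 45 → not met
5. notices of violation open 2 > 0 → not met
6. closure/post-closure financial assurance $450,000 < $475,000 → not met
7. driver safety training 262 days ago vs limit 180 → not met
Not met: 7 of 7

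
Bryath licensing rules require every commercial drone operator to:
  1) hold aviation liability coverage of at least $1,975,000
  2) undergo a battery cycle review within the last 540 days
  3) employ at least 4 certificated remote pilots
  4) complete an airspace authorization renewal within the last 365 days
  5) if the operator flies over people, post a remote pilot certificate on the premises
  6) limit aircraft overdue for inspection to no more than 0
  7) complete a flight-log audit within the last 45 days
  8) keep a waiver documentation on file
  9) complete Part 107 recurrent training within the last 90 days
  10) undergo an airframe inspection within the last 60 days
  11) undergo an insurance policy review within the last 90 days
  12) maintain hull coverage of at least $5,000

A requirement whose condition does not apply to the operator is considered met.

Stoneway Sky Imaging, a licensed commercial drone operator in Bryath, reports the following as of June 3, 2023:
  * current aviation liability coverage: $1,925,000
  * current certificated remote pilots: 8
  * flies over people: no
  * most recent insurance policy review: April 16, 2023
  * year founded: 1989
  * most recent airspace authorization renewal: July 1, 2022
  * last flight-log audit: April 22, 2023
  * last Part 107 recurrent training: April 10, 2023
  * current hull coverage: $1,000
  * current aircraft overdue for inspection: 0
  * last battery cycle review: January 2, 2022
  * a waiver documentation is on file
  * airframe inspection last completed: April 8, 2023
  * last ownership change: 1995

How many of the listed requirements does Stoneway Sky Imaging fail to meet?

1. aviation liability coverage $1,925,000 < $1,975,000 → not met
2. battery cycle review 517 days ago vs limit 540 → met
3. certificated remote pilots 8 ≥ 4 → met
4. airspace authorization renewal 337 days ago vs limit 365 → met
5. condition 'flies over people' does not hold → requirement n/a → met
6. aircraft overdue for inspection 0 ≤ 0 → met
7. flight-log audit 42 days ago vs limit 45 → met
8. waiver documentation present → met
9. Part 107 recurrent training 54 days ago vs limit 90 → met
10. airframe inspection 56 days ago vs limit 60 → met
11. insurance policy review 48 days ago vs limit 90 → met
12. hull coverage $1,000 < $5,000 → not met
Not met: 2 of 12

2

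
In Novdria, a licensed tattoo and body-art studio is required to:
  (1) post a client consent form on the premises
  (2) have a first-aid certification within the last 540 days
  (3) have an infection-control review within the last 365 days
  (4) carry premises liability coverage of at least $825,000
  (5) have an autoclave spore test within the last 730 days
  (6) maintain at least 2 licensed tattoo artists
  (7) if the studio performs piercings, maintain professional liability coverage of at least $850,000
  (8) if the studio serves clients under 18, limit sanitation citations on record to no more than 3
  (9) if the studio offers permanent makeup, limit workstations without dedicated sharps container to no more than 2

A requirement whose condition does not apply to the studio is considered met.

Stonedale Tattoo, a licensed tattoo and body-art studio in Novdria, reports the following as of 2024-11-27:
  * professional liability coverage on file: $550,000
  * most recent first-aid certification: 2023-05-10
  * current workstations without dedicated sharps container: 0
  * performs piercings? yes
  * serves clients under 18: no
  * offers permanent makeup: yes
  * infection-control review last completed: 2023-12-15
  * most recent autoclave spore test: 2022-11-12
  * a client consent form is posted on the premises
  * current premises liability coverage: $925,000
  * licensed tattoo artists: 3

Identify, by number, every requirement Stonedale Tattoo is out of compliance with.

1. client consent form present → met
2. first-aid certification 567 days ago vs limit 540 → not met
3. infection-control review 348 days ago vs limit 365 → met
4. premises liability coverage $925,000 ≥ $825,000 → met
5. autoclave spore test 746 days ago vs limit 730 → not met
6. licensed tattoo artists 3 ≥ 2 → met
7. condition 'performs piercings' holds; professional liability coverage $550,000 < $850,000 → not met
8. condition 'serves clients under 18' does not hold → requirement n/a → met
9. condition 'offers permanent makeup' holds; workstations without dedicated sharps container 0 ≤ 2 → met
Not met: 2, 5, 7

2, 5, 7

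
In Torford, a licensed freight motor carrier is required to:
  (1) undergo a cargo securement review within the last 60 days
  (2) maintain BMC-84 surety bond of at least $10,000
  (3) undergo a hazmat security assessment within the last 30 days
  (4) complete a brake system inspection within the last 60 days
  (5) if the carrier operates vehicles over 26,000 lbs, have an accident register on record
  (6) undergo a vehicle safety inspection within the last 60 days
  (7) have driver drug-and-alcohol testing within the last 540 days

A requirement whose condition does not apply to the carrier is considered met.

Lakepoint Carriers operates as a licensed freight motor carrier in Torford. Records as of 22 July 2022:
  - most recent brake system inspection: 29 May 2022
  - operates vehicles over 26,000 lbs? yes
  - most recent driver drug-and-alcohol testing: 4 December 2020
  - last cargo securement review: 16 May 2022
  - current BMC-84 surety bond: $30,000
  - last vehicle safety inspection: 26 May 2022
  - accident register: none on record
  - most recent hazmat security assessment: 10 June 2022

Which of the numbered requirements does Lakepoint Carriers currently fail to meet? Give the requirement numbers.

1. cargo securement review 67 days ago vs limit 60 → not met
2. BMC-84 surety bond $30,000 ≥ $10,000 → met
3. hazmat security assessment 42 days ago vs limit 30 → not met
4. brake system inspection 54 days ago vs limit 60 → met
5. condition 'operates vehicles over 26,000 lbs' holds; accident register absent → not met
6. vehicle safety inspection 57 days ago vs limit 60 → met
7. driver drug-and-alcohol testing 595 days ago vs limit 540 → not met
Not met: 1, 3, 5, 7

1, 3, 5, 7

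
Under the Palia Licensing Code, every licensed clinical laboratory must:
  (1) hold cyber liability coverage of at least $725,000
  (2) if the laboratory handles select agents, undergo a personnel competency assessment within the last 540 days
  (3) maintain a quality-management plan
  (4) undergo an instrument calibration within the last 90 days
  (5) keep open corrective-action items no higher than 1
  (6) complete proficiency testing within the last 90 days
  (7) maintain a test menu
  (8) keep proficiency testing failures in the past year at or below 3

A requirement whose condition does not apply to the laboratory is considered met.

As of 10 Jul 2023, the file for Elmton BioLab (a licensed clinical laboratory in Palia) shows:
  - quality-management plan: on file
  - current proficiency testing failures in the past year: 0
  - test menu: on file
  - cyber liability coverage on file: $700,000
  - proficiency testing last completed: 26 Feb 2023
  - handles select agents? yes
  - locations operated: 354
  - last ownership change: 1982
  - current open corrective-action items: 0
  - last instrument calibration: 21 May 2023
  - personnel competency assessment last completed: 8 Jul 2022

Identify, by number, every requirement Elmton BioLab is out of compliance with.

1. cyber liability coverage $700,000 < $725,000 → not met
2. condition 'handles select agents' holds; personnel competency assessment 367 days ago vs limit 540 → met
3. quality-management plan present → met
4. instrument calibration 50 days ago vs limit 90 → met
5. open corrective-action items 0 ≤ 1 → met
6. proficiency testing 134 days ago vs limit 90 → not met
7. test menu present → met
8. proficiency testing failures in the past year 0 ≤ 3 → met
Not met: 1, 6

1, 6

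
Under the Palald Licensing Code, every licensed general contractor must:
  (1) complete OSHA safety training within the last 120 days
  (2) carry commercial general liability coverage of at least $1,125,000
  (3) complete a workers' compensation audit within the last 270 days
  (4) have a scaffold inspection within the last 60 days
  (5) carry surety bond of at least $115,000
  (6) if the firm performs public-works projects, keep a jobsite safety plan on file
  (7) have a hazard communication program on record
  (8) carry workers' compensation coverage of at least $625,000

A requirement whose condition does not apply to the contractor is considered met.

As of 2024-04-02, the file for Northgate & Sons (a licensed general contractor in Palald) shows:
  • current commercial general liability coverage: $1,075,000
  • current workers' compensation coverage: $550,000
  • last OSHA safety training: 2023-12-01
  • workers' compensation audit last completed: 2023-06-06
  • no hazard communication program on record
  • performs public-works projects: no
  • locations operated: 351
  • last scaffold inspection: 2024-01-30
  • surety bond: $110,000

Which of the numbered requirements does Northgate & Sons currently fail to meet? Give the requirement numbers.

1, 2, 3, 4, 5, 7, 8

1. OSHA safety training 123 days ago vs limit 120 → not met
2. commercial general liability coverage $1,075,000 < $1,125,000 → not met
3. workers' compensation audit 301 days ago vs limit 270 → not met
4. scaffold inspection 63 days ago vs limit 60 → not met
5. surety bond $110,000 < $115,000 → not met
6. condition 'performs public-works projects' does not hold → requirement n/a → met
7. hazard communication program absent → not met
8. workers' compensation coverage $550,000 < $625,000 → not met
Not met: 1, 2, 3, 4, 5, 7, 8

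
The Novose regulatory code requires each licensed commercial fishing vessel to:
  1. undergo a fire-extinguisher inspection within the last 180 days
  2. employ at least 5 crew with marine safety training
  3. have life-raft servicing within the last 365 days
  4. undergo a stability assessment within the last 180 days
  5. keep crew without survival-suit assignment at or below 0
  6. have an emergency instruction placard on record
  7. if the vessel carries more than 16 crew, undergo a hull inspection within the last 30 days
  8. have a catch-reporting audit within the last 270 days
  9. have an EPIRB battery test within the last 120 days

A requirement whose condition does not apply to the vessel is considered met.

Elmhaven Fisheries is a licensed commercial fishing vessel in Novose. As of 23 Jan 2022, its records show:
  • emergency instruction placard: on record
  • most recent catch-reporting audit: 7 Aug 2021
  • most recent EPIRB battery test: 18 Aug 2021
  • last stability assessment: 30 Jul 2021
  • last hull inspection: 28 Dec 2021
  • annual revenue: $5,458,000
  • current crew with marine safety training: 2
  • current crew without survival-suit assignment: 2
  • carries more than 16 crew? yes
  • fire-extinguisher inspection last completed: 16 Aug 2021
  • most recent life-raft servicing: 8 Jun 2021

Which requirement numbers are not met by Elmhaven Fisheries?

1. fire-extinguisher inspection 160 days ago vs limit 180 → met
2. crew with marine safety training 2 < 5 → not met
3. life-raft servicing 229 days ago vs limit 365 → met
4. stability assessment 177 days ago vs limit 180 → met
5. crew without survival-suit assignment 2 > 0 → not met
6. emergency instruction placard present → met
7. condition 'carries more than 16 crew' holds; hull inspection 26 days ago vs limit 30 → met
8. catch-reporting audit 169 days ago vs limit 270 → met
9. EPIRB battery test 158 days ago vs limit 120 → not met
Not met: 2, 5, 9

2, 5, 9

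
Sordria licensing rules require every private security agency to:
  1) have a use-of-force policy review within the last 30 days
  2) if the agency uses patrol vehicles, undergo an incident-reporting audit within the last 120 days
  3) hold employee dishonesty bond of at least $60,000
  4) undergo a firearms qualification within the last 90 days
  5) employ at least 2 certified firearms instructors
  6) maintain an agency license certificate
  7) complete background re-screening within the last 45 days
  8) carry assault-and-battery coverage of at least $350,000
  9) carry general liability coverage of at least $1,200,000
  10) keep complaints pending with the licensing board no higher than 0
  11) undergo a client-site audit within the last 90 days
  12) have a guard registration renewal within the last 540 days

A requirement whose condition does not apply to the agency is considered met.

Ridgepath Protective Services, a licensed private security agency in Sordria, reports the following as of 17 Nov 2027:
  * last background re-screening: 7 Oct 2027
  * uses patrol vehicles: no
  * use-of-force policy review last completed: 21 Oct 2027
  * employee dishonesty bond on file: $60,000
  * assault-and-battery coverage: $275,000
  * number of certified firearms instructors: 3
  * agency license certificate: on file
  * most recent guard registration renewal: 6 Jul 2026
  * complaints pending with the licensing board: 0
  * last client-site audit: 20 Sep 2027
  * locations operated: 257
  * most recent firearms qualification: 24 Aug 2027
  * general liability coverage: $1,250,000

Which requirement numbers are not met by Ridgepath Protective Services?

8

1. use-of-force policy review 27 days ago vs limit 30 → met
2. condition 'uses patrol vehicles' does not hold → requirement n/a → met
3. employee dishonesty bond $60,000 ≥ $60,000 → met
4. firearms qualification 85 days ago vs limit 90 → met
5. certified firearms instructors 3 ≥ 2 → met
6. agency license certificate present → met
7. background re-screening 41 days ago vs limit 45 → met
8. assault-and-battery coverage $275,000 < $350,000 → not met
9. general liability coverage $1,250,000 ≥ $1,200,000 → met
10. complaints pending with the licensing board 0 ≤ 0 → met
11. client-site audit 58 days ago vs limit 90 → met
12. guard registration renewal 499 days ago vs limit 540 → met
Not met: 8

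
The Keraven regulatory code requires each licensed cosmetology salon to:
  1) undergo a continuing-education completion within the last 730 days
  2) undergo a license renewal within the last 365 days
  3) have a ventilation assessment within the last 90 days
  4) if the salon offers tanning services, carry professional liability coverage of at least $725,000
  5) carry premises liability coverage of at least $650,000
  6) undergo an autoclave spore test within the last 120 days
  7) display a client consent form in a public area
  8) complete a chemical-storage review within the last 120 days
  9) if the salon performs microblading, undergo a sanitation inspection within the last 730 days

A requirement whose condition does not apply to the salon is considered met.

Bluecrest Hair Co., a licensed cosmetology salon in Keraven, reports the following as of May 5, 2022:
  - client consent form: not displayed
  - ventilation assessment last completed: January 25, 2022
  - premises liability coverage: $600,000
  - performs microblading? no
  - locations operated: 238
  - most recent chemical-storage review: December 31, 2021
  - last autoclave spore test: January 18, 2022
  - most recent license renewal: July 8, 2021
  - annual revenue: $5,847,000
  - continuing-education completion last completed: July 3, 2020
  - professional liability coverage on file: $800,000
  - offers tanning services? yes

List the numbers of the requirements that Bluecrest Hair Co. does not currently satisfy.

3, 5, 7, 8

1. continuing-education completion 671 days ago vs limit 730 → met
2. license renewal 301 days ago vs limit 365 → met
3. ventilation assessment 100 days ago vs limit 90 → not met
4. condition 'offers tanning services' holds; professional liability coverage $800,000 ≥ $725,000 → met
5. premises liability coverage $600,000 < $650,000 → not met
6. autoclave spore test 107 days ago vs limit 120 → met
7. client consent form absent → not met
8. chemical-storage review 125 days ago vs limit 120 → not met
9. condition 'performs microblading' does not hold → requirement n/a → met
Not met: 3, 5, 7, 8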